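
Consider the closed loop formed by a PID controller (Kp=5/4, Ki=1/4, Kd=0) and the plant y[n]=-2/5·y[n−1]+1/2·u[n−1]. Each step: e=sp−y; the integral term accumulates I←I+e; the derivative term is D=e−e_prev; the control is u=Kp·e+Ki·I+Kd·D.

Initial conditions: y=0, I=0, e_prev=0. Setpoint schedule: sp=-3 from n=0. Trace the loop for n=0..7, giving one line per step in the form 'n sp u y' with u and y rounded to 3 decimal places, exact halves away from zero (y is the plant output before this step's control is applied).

(exact arithmetic carried between steps; '≈' marks a value shown rounded to 6 d.p. or computed from one; I and e_prev carry over from the previous line; the table rounds u and y to 3 d.p., halves away from zero)
n=0: y=0, sp=-3, e=sp−y=-3; I=-3, D=e−e_prev=-3; u=5/4·(-3)+1/4·(-3)+0·(-3)=-4.5; next y=-2/5·0+1/2·(-4.5)=-2.25
n=1: y=-2.25, sp=-3, e=sp−y=-0.75; I=-3.75, D=e−e_prev=2.25; u=5/4·(-0.75)+1/4·(-3.75)+0·2.25=-1.875; next y=-2/5·(-2.25)+1/2·(-1.875)=-0.0375
n=2: y=-0.0375, sp=-3, e=sp−y=-2.9625; I=-6.7125, D=e−e_prev=-2.2125; u=5/4·(-2.9625)+1/4·(-6.7125)+0·(-2.2125)=-5.38125; next y=-2/5·(-0.0375)+1/2·(-5.38125)=-2.675625
n=3: y=-2.675625, sp=-3, e=sp−y=-0.324375; I=-7.036875, D=e−e_prev=2.638125; u=5/4·(-0.324375)+1/4·(-7.036875)+0·2.638125≈-2.164688; next y=-2/5·(-2.675625)+1/2·(-2.164688)≈-0.012094
n=4: y≈-0.012094, sp=-3, e=sp−y≈-2.987906; I≈-10.024781, D=e−e_prev≈-2.663531; u=5/4·(-2.987906)+1/4·(-10.024781)+0·(-2.663531)≈-6.241078; next y=-2/5·(-0.012094)+1/2·(-6.241078)≈-3.115702
n=5: y≈-3.115702, sp=-3, e=sp−y≈0.115702; I≈-9.909080, D=e−e_prev≈3.103608; u=5/4·0.115702+1/4·(-9.909080)+0·3.103608≈-2.332643; next y=-2/5·(-3.115702)+1/2·(-2.332643)≈0.079959
n=6: y≈0.079959, sp=-3, e=sp−y≈-3.079959; I≈-12.989039, D=e−e_prev≈-3.195661; u=5/4·(-3.079959)+1/4·(-12.989039)+0·(-3.195661)≈-7.097209; next y=-2/5·0.079959+1/2·(-7.097209)≈-3.580588
n=7: y≈-3.580588, sp=-3, e=sp−y≈0.580588; I≈-12.408451, D=e−e_prev≈3.660547; u=5/4·0.580588+1/4·(-12.408451)+0·3.660547≈-2.376378; next y=-2/5·(-3.580588)+1/2·(-2.376378)≈0.244046

0 -3 -4.500 0.000
1 -3 -1.875 -2.250
2 -3 -5.381 -0.038
3 -3 -2.165 -2.676
4 -3 -6.241 -0.012
5 -3 -2.333 -3.116
6 -3 -7.097 0.080
7 -3 -2.376 -3.581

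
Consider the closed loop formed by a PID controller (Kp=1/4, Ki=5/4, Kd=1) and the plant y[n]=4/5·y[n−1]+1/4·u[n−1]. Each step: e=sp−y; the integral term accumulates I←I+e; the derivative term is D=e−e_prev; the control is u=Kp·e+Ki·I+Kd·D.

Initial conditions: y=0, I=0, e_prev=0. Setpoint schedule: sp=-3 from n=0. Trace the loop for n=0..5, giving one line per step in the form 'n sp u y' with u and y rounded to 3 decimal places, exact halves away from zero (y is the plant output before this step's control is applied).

0 -3 -7.500 0.000
1 -3 -3.563 -1.875
2 -3 -5.555 -2.391
3 -3 -4.556 -3.301
4 -3 -3.893 -3.780
5 -3 -2.854 -3.997

(exact arithmetic carried between steps; '≈' marks a value shown rounded to 6 d.p. or computed from one; I and e_prev carry over from the previous line; the table rounds u and y to 3 d.p., halves away from zero)
n=0: y=0, sp=-3, e=sp−y=-3; I=-3, D=e−e_prev=-3; u=1/4·(-3)+5/4·(-3)+1·(-3)=-7.5; next y=4/5·0+1/4·(-7.5)=-1.875
n=1: y=-1.875, sp=-3, e=sp−y=-1.125; I=-4.125, D=e−e_prev=1.875; u=1/4·(-1.125)+5/4·(-4.125)+1·1.875=-3.5625; next y=4/5·(-1.875)+1/4·(-3.5625)=-2.390625
n=2: y=-2.390625, sp=-3, e=sp−y=-0.609375; I=-4.734375, D=e−e_prev=0.515625; u=1/4·(-0.609375)+5/4·(-4.734375)+1·0.515625≈-5.554688; next y=4/5·(-2.390625)+1/4·(-5.554688)≈-3.301172
n=3: y≈-3.301172, sp=-3, e=sp−y≈0.301172; I≈-4.433203, D=e−e_prev≈0.910547; u=1/4·0.301172+5/4·(-4.433203)+1·0.910547≈-4.555664; next y=4/5·(-3.301172)+1/4·(-4.555664)≈-3.779854
n=4: y≈-3.779854, sp=-3, e=sp−y≈0.779854; I≈-3.653350, D=e−e_prev≈0.478682; u=1/4·0.779854+5/4·(-3.653350)+1·0.478682≈-3.893042; next y=4/5·(-3.779854)+1/4·(-3.893042)≈-3.997143
n=5: y≈-3.997143, sp=-3, e=sp−y≈0.997143; I≈-2.656206, D=e−e_prev≈0.217290; u=1/4·0.997143+5/4·(-2.656206)+1·0.217290≈-2.853682; next y=4/5·(-3.997143)+1/4·(-2.853682)≈-3.911135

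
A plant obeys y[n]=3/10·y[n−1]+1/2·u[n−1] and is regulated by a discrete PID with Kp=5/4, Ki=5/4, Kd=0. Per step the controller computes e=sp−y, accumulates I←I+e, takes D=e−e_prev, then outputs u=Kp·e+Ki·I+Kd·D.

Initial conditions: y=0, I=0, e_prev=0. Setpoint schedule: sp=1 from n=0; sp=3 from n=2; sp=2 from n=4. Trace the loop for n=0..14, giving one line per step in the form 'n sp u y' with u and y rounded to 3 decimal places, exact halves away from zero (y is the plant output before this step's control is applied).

(exact arithmetic carried between steps; '≈' marks a value shown rounded to 6 d.p. or computed from one; I and e_prev carry over from the previous line; the table rounds u and y to 3 d.p., halves away from zero)
n=0: y=0, sp=1, e=sp−y=1; I=1, D=e−e_prev=1; u=5/4·1+5/4·1+0·1=2.5; next y=3/10·0+1/2·2.5=1.25
n=1: y=1.25, sp=1, e=sp−y=-0.25; I=0.75, D=e−e_prev=-1.25; u=5/4·(-0.25)+5/4·0.75+0·(-1.25)=0.625; next y=3/10·1.25+1/2·0.625=0.6875
n=2: y=0.6875, sp=3, e=sp−y=2.3125; I=3.0625, D=e−e_prev=2.5625; u=5/4·2.3125+5/4·3.0625+0·2.5625=6.71875; next y=3/10·0.6875+1/2·6.71875=3.565625
n=3: y=3.565625, sp=3, e=sp−y=-0.565625; I=2.496875, D=e−e_prev=-2.878125; u=5/4·(-0.565625)+5/4·2.496875+0·(-2.878125)≈2.414063; next y=3/10·3.565625+1/2·2.414063≈2.276719
n=4: y≈2.276719, sp=2, e=sp−y≈-0.276719; I≈2.220156, D=e−e_prev≈0.288906; u=5/4·(-0.276719)+5/4·2.220156+0·0.288906≈2.429297; next y=3/10·2.276719+1/2·2.429297≈1.897664
n=5: y≈1.897664, sp=2, e=sp−y≈0.102336; I≈2.322492, D=e−e_prev≈0.379055; u=5/4·0.102336+5/4·2.322492+0·0.379055≈3.031035; next y=3/10·1.897664+1/2·3.031035≈2.084817
n=6: y≈2.084817, sp=2, e=sp−y≈-0.084817; I≈2.237675, D=e−e_prev≈-0.187153; u=5/4·(-0.084817)+5/4·2.237675+0·(-0.187153)≈2.691073; next y=3/10·2.084817+1/2·2.691073≈1.970982
n=7: y≈1.970982, sp=2, e=sp−y≈0.029018; I≈2.266694, D=e−e_prev≈0.113835; u=5/4·0.029018+5/4·2.266694+0·0.113835≈2.869640; next y=3/10·1.970982+1/2·2.869640≈2.026115
n=8: y≈2.026115, sp=2, e=sp−y≈-0.026115; I≈2.240579, D=e−e_prev≈-0.055133; u=5/4·(-0.026115)+5/4·2.240579+0·(-0.055133)≈2.768081; next y=3/10·2.026115+1/2·2.768081≈1.991875
n=9: y≈1.991875, sp=2, e=sp−y≈0.008125; I≈2.248704, D=e−e_prev≈0.034240; u=5/4·0.008125+5/4·2.248704+0·0.034240≈2.821037; next y=3/10·1.991875+1/2·2.821037≈2.008081
n=10: y≈2.008081, sp=2, e=sp−y≈-0.008081; I≈2.240623, D=e−e_prev≈-0.016206; u=5/4·(-0.008081)+5/4·2.240623+0·(-0.016206)≈2.790678; next y=3/10·2.008081+1/2·2.790678≈1.997763
n=11: y≈1.997763, sp=2, e=sp−y≈0.002237; I≈2.242860, D=e−e_prev≈0.010318; u=5/4·0.002237+5/4·2.242860+0·0.010318≈2.806371; next y=3/10·1.997763+1/2·2.806371≈2.002514
n=12: y≈2.002514, sp=2, e=sp−y≈-0.002514; I≈2.240346, D=e−e_prev≈-0.004751; u=5/4·(-0.002514)+5/4·2.240346+0·(-0.004751)≈2.797289; next y=3/10·2.002514+1/2·2.797289≈1.999399
n=13: y≈1.999399, sp=2, e=sp−y≈0.000601; I≈2.240947, D=e−e_prev≈0.003116; u=5/4·0.000601+5/4·2.240947+0·0.003116≈2.801935; next y=3/10·1.999399+1/2·2.801935≈2.000787
n=14: y≈2.000787, sp=2, e=sp−y≈-0.000787; I≈2.240160, D=e−e_prev≈-0.001388; u=5/4·(-0.000787)+5/4·2.240160+0·(-0.001388)≈2.799216; next y=3/10·2.000787+1/2·2.799216≈1.999844

0 1 2.500 0.000
1 1 0.625 1.250
2 3 6.719 0.688
3 3 2.414 3.566
4 2 2.429 2.277
5 2 3.031 1.898
6 2 2.691 2.085
7 2 2.870 1.971
8 2 2.768 2.026
9 2 2.821 1.992
10 2 2.791 2.008
11 2 2.806 1.998
12 2 2.797 2.003
13 2 2.802 1.999
14 2 2.799 2.001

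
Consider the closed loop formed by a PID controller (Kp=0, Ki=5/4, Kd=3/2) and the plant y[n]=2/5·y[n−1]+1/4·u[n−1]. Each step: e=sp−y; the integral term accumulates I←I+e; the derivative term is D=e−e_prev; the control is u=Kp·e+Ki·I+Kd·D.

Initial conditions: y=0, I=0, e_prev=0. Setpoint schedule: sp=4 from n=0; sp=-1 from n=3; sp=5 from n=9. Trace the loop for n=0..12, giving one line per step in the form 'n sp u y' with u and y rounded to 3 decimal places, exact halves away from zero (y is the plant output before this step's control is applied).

(exact arithmetic carried between steps; '≈' marks a value shown rounded to 6 d.p. or computed from one; I and e_prev carry over from the previous line; the table rounds u and y to 3 d.p., halves away from zero)
n=0: y=0, sp=4, e=sp−y=4; I=4, D=e−e_prev=4; u=0·4+5/4·4+3/2·4=11; next y=2/5·0+1/4·11=2.75
n=1: y=2.75, sp=4, e=sp−y=1.25; I=5.25, D=e−e_prev=-2.75; u=0·1.25+5/4·5.25+3/2·(-2.75)=2.4375; next y=2/5·2.75+1/4·2.4375=1.709375
n=2: y=1.709375, sp=4, e=sp−y=2.290625; I=7.540625, D=e−e_prev=1.040625; u=0·2.290625+5/4·7.540625+3/2·1.040625≈10.986719; next y=2/5·1.709375+1/4·10.986719≈3.430430
n=3: y≈3.430430, sp=-1, e=sp−y≈-4.430430; I≈3.110195, D=e−e_prev≈-6.721055; u=0·(-4.430430)+5/4·3.110195+3/2·(-6.721055)≈-6.193838; next y=2/5·3.430430+1/4·(-6.193838)≈-0.176288
n=4: y≈-0.176288, sp=-1, e=sp−y≈-0.823712; I≈2.286483, D=e−e_prev≈3.606717; u=0·(-0.823712)+5/4·2.286483+3/2·3.606717≈8.268180; next y=2/5·(-0.176288)+1/4·8.268180≈1.996530
n=5: y≈1.996530, sp=-1, e=sp−y≈-2.996530; I≈-0.710047, D=e−e_prev≈-2.172817; u=0·(-2.996530)+5/4·(-0.710047)+3/2·(-2.172817)≈-4.146785; next y=2/5·1.996530+1/4·(-4.146785)≈-0.238084
n=6: y≈-0.238084, sp=-1, e=sp−y≈-0.761916; I≈-1.471963, D=e−e_prev≈2.234614; u=0·(-0.761916)+5/4·(-1.471963)+3/2·2.234614≈1.511968; next y=2/5·(-0.238084)+1/4·1.511968≈0.282758
n=7: y≈0.282758, sp=-1, e=sp−y≈-1.282758; I≈-2.754721, D=e−e_prev≈-0.520843; u=0·(-1.282758)+5/4·(-2.754721)+3/2·(-0.520843)≈-4.224665; next y=2/5·0.282758+1/4·(-4.224665)≈-0.943063
n=8: y≈-0.943063, sp=-1, e=sp−y≈-0.056937; I≈-2.811658, D=e−e_prev≈1.225821; u=0·(-0.056937)+5/4·(-2.811658)+3/2·1.225821≈-1.675841; next y=2/5·(-0.943063)+1/4·(-1.675841)≈-0.796185
n=9: y≈-0.796185, sp=5, e=sp−y≈5.796185; I≈2.984527, D=e−e_prev≈5.853122; u=0·5.796185+5/4·2.984527+3/2·5.853122≈12.510343; next y=2/5·(-0.796185)+1/4·12.510343≈2.809112
n=10: y≈2.809112, sp=5, e=sp−y≈2.190888; I≈5.175416, D=e−e_prev≈-3.605297; u=0·2.190888+5/4·5.175416+3/2·(-3.605297)≈1.061324; next y=2/5·2.809112+1/4·1.061324≈1.388976
n=11: y≈1.388976, sp=5, e=sp−y≈3.611024; I≈8.786440, D=e−e_prev≈1.420136; u=0·3.611024+5/4·8.786440+3/2·1.420136≈13.113254; next y=2/5·1.388976+1/4·13.113254≈3.833904
n=12: y≈3.833904, sp=5, e=sp−y≈1.166096; I≈9.952536, D=e−e_prev≈-2.444928; u=0·1.166096+5/4·9.952536+3/2·(-2.444928)≈8.773278; next y=2/5·3.833904+1/4·8.773278≈3.726881

0 4 11.000 0.000
1 4 2.438 2.750
2 4 10.987 1.709
3 -1 -6.194 3.430
4 -1 8.268 -0.176
5 -1 -4.147 1.997
6 -1 1.512 -0.238
7 -1 -4.225 0.283
8 -1 -1.676 -0.943
9 5 12.510 -0.796
10 5 1.061 2.809
11 5 13.113 1.389
12 5 8.773 3.834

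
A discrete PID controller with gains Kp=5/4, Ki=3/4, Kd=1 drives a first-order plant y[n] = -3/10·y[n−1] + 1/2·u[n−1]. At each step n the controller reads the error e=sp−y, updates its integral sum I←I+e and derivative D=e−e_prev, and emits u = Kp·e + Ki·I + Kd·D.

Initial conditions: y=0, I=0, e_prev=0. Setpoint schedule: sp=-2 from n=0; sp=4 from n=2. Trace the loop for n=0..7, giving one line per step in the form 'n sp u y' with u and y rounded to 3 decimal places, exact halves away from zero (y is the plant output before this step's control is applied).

(exact arithmetic carried between steps; '≈' marks a value shown rounded to 6 d.p. or computed from one; I and e_prev carry over from the previous line; the table rounds u and y to 3 d.p., halves away from zero)
n=0: y=0, sp=-2, e=sp−y=-2; I=-2, D=e−e_prev=-2; u=5/4·(-2)+3/4·(-2)+1·(-2)=-6; next y=-3/10·0+1/2·(-6)=-3
n=1: y=-3, sp=-2, e=sp−y=1; I=-1, D=e−e_prev=3; u=5/4·1+3/4·(-1)+1·3=3.5; next y=-3/10·(-3)+1/2·3.5=2.65
n=2: y=2.65, sp=4, e=sp−y=1.35; I=0.35, D=e−e_prev=0.35; u=5/4·1.35+3/4·0.35+1·0.35=2.3; next y=-3/10·2.65+1/2·2.3=0.355
n=3: y=0.355, sp=4, e=sp−y=3.645; I=3.995, D=e−e_prev=2.295; u=5/4·3.645+3/4·3.995+1·2.295=9.8475; next y=-3/10·0.355+1/2·9.8475=4.81725
n=4: y=4.81725, sp=4, e=sp−y=-0.81725; I=3.17775, D=e−e_prev=-4.46225; u=5/4·(-0.81725)+3/4·3.17775+1·(-4.46225)=-3.1005; next y=-3/10·4.81725+1/2·(-3.1005)=-2.995425
n=5: y=-2.995425, sp=4, e=sp−y=6.995425; I=10.173175, D=e−e_prev=7.812675; u=5/4·6.995425+3/4·10.173175+1·7.812675≈24.186838; next y=-3/10·(-2.995425)+1/2·24.186838≈12.992046
n=6: y≈12.992046, sp=4, e=sp−y≈-8.992046; I≈1.181129, D=e−e_prev≈-15.987471; u=5/4·(-8.992046)+3/4·1.181129+1·(-15.987471)≈-26.341683; next y=-3/10·12.992046+1/2·(-26.341683)≈-17.068455
n=7: y≈-17.068455, sp=4, e=sp−y≈21.068455; I≈22.249584, D=e−e_prev≈30.060501; u=5/4·21.068455+3/4·22.249584+1·30.060501≈73.083258; next y=-3/10·(-17.068455)+1/2·73.083258≈41.662166

0 -2 -6.000 0.000
1 -2 3.500 -3.000
2 4 2.300 2.650
3 4 9.848 0.355
4 4 -3.101 4.817
5 4 24.187 -2.995
6 4 -26.342 12.992
7 4 73.083 -17.068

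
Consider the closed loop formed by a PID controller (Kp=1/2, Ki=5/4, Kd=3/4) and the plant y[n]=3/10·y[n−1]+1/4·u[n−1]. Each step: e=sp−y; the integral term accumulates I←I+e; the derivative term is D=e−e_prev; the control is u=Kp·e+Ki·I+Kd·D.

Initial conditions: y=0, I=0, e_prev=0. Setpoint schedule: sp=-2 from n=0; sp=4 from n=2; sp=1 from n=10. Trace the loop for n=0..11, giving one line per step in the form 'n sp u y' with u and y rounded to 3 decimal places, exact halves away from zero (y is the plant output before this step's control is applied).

(exact arithmetic carried between steps; '≈' marks a value shown rounded to 6 d.p. or computed from one; I and e_prev carry over from the previous line; the table rounds u and y to 3 d.p., halves away from zero)
n=0: y=0, sp=-2, e=sp−y=-2; I=-2, D=e−e_prev=-2; u=1/2·(-2)+5/4·(-2)+3/4·(-2)=-5; next y=3/10·0+1/4·(-5)=-1.25
n=1: y=-1.25, sp=-2, e=sp−y=-0.75; I=-2.75, D=e−e_prev=1.25; u=1/2·(-0.75)+5/4·(-2.75)+3/4·1.25=-2.875; next y=3/10·(-1.25)+1/4·(-2.875)=-1.09375
n=2: y=-1.09375, sp=4, e=sp−y=5.09375; I=2.34375, D=e−e_prev=5.84375; u=1/2·5.09375+5/4·2.34375+3/4·5.84375=9.859375; next y=3/10·(-1.09375)+1/4·9.859375≈2.136719
n=3: y≈2.136719, sp=4, e=sp−y≈1.863281; I≈4.207031, D=e−e_prev≈-3.230469; u=1/2·1.863281+5/4·4.207031+3/4·(-3.230469)≈3.767578; next y=3/10·2.136719+1/4·3.767578≈1.582910
n=4: y≈1.582910, sp=4, e=sp−y≈2.417090; I≈6.624121, D=e−e_prev≈0.553809; u=1/2·2.417090+5/4·6.624121+3/4·0.553809≈9.904053; next y=3/10·1.582910+1/4·9.904053≈2.950886
n=5: y≈2.950886, sp=4, e=sp−y≈1.049114; I≈7.673235, D=e−e_prev≈-1.367976; u=1/2·1.049114+5/4·7.673235+3/4·(-1.367976)≈9.090118; next y=3/10·2.950886+1/4·9.090118≈3.157795
n=6: y≈3.157795, sp=4, e=sp−y≈0.842205; I≈8.515439, D=e−e_prev≈-0.206909; u=1/2·0.842205+5/4·8.515439+3/4·(-0.206909)≈10.910220; next y=3/10·3.157795+1/4·10.910220≈3.674894
n=7: y≈3.674894, sp=4, e=sp−y≈0.325106; I≈8.840546, D=e−e_prev≈-0.517098; u=1/2·0.325106+5/4·8.840546+3/4·(-0.517098)≈10.825412; next y=3/10·3.674894+1/4·10.825412≈3.808821
n=8: y≈3.808821, sp=4, e=sp−y≈0.191179; I≈9.031725, D=e−e_prev≈-0.133928; u=1/2·0.191179+5/4·9.031725+3/4·(-0.133928)≈11.284800; next y=3/10·3.808821+1/4·11.284800≈3.963846
n=9: y≈3.963846, sp=4, e=sp−y≈0.036154; I≈9.067879, D=e−e_prev≈-0.155025; u=1/2·0.036154+5/4·9.067879+3/4·(-0.155025)≈11.236656; next y=3/10·3.963846+1/4·11.236656≈3.998318
n=10: y≈3.998318, sp=1, e=sp−y≈-2.998318; I≈6.069561, D=e−e_prev≈-3.034472; u=1/2·(-2.998318)+5/4·6.069561+3/4·(-3.034472)≈3.811938; next y=3/10·3.998318+1/4·3.811938≈2.152480
n=11: y≈2.152480, sp=1, e=sp−y≈-1.152480; I≈4.917081, D=e−e_prev≈1.845838; u=1/2·(-1.152480)+5/4·4.917081+3/4·1.845838≈6.954489; next y=3/10·2.152480+1/4·6.954489≈2.384366

0 -2 -5.000 0.000
1 -2 -2.875 -1.250
2 4 9.859 -1.094
3 4 3.768 2.137
4 4 9.904 1.583
5 4 9.090 2.951
6 4 10.910 3.158
7 4 10.825 3.675
8 4 11.285 3.809
9 4 11.237 3.964
10 1 3.812 3.998
11 1 6.954 2.152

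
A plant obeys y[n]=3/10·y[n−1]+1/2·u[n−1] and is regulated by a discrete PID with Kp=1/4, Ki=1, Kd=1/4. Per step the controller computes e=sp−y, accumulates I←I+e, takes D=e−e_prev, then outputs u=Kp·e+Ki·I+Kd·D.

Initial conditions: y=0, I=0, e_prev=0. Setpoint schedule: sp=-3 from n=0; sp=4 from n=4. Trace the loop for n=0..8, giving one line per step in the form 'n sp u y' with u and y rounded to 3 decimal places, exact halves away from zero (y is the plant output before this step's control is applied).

(exact arithmetic carried between steps; '≈' marks a value shown rounded to 6 d.p. or computed from one; I and e_prev carry over from the previous line; the table rounds u and y to 3 d.p., halves away from zero)
n=0: y=0, sp=-3, e=sp−y=-3; I=-3, D=e−e_prev=-3; u=1/4·(-3)+1·(-3)+1/4·(-3)=-4.5; next y=3/10·0+1/2·(-4.5)=-2.25
n=1: y=-2.25, sp=-3, e=sp−y=-0.75; I=-3.75, D=e−e_prev=2.25; u=1/4·(-0.75)+1·(-3.75)+1/4·2.25=-3.375; next y=3/10·(-2.25)+1/2·(-3.375)=-2.3625
n=2: y=-2.3625, sp=-3, e=sp−y=-0.6375; I=-4.3875, D=e−e_prev=0.1125; u=1/4·(-0.6375)+1·(-4.3875)+1/4·0.1125=-4.51875; next y=3/10·(-2.3625)+1/2·(-4.51875)=-2.968125
n=3: y=-2.968125, sp=-3, e=sp−y=-0.031875; I=-4.419375, D=e−e_prev=0.605625; u=1/4·(-0.031875)+1·(-4.419375)+1/4·0.605625≈-4.275938; next y=3/10·(-2.968125)+1/2·(-4.275938)≈-3.028406
n=4: y≈-3.028406, sp=4, e=sp−y≈7.028406; I≈2.609031, D=e−e_prev≈7.060281; u=1/4·7.028406+1·2.609031+1/4·7.060281≈6.131203; next y=3/10·(-3.028406)+1/2·6.131203≈2.157080
n=5: y≈2.157080, sp=4, e=sp−y≈1.842920; I≈4.451952, D=e−e_prev≈-5.185486; u=1/4·1.842920+1·4.451952+1/4·(-5.185486)≈3.616310; next y=3/10·2.157080+1/2·3.616310≈2.455279
n=6: y≈2.455279, sp=4, e=sp−y≈1.544721; I≈5.996673, D=e−e_prev≈-0.298199; u=1/4·1.544721+1·5.996673+1/4·(-0.298199)≈6.308303; next y=3/10·2.455279+1/2·6.308303≈3.890735
n=7: y≈3.890735, sp=4, e=sp−y≈0.109265; I≈6.105937, D=e−e_prev≈-1.435456; u=1/4·0.109265+1·6.105937+1/4·(-1.435456)≈5.774390; next y=3/10·3.890735+1/2·5.774390≈4.054415
n=8: y≈4.054415, sp=4, e=sp−y≈-0.054415; I≈6.051522, D=e−e_prev≈-0.163680; u=1/4·(-0.054415)+1·6.051522+1/4·(-0.163680)≈5.996998; next y=3/10·4.054415+1/2·5.996998≈4.214824

0 -3 -4.500 0.000
1 -3 -3.375 -2.250
2 -3 -4.519 -2.363
3 -3 -4.276 -2.968
4 4 6.131 -3.028
5 4 3.616 2.157
6 4 6.308 2.455
7 4 5.774 3.891
8 4 5.997 4.054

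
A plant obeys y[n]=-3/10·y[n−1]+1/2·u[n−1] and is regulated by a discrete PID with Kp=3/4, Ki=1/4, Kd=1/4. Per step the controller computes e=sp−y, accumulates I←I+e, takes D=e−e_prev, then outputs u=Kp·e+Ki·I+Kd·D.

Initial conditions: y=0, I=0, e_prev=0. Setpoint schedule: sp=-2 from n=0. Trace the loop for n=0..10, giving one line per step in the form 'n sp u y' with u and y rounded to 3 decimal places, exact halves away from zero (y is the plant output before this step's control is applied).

(exact arithmetic carried between steps; '≈' marks a value shown rounded to 6 d.p. or computed from one; I and e_prev carry over from the previous line; the table rounds u and y to 3 d.p., halves away from zero)
n=0: y=0, sp=-2, e=sp−y=-2; I=-2, D=e−e_prev=-2; u=3/4·(-2)+1/4·(-2)+1/4·(-2)=-2.5; next y=-3/10·0+1/2·(-2.5)=-1.25
n=1: y=-1.25, sp=-2, e=sp−y=-0.75; I=-2.75, D=e−e_prev=1.25; u=3/4·(-0.75)+1/4·(-2.75)+1/4·1.25=-0.9375; next y=-3/10·(-1.25)+1/2·(-0.9375)=-0.09375
n=2: y=-0.09375, sp=-2, e=sp−y=-1.90625; I=-4.65625, D=e−e_prev=-1.15625; u=3/4·(-1.90625)+1/4·(-4.65625)+1/4·(-1.15625)≈-2.882813; next y=-3/10·(-0.09375)+1/2·(-2.882813)≈-1.413281
n=3: y≈-1.413281, sp=-2, e=sp−y≈-0.586719; I≈-5.242969, D=e−e_prev≈1.319531; u=3/4·(-0.586719)+1/4·(-5.242969)+1/4·1.319531≈-1.420898; next y=-3/10·(-1.413281)+1/2·(-1.420898)≈-0.286465
n=4: y≈-0.286465, sp=-2, e=sp−y≈-1.713535; I≈-6.956504, D=e−e_prev≈-1.126816; u=3/4·(-1.713535)+1/4·(-6.956504)+1/4·(-1.126816)≈-3.305981; next y=-3/10·(-0.286465)+1/2·(-3.305981)≈-1.567051
n=5: y≈-1.567051, sp=-2, e=sp−y≈-0.432949; I≈-7.389453, D=e−e_prev≈1.280586; u=3/4·(-0.432949)+1/4·(-7.389453)+1/4·1.280586≈-1.851928; next y=-3/10·(-1.567051)+1/2·(-1.851928)≈-0.455849
n=6: y≈-0.455849, sp=-2, e=sp−y≈-1.544151; I≈-8.933604, D=e−e_prev≈-1.111203; u=3/4·(-1.544151)+1/4·(-8.933604)+1/4·(-1.111203)≈-3.669315; next y=-3/10·(-0.455849)+1/2·(-3.669315)≈-1.697903
n=7: y≈-1.697903, sp=-2, e=sp−y≈-0.302097; I≈-9.235701, D=e−e_prev≈1.242054; u=3/4·(-0.302097)+1/4·(-9.235701)+1/4·1.242054≈-2.224984; next y=-3/10·(-1.697903)+1/2·(-2.224984)≈-0.603121
n=8: y≈-0.603121, sp=-2, e=sp−y≈-1.396879; I≈-10.632580, D=e−e_prev≈-1.094782; u=3/4·(-1.396879)+1/4·(-10.632580)+1/4·(-1.094782)≈-3.979499; next y=-3/10·(-0.603121)+1/2·(-3.979499)≈-1.808813
n=9: y≈-1.808813, sp=-2, e=sp−y≈-0.191187; I≈-10.823766, D=e−e_prev≈1.205692; u=3/4·(-0.191187)+1/4·(-10.823766)+1/4·1.205692≈-2.547909; next y=-3/10·(-1.808813)+1/2·(-2.547909)≈-0.731310
n=10: y≈-0.731310, sp=-2, e=sp−y≈-1.268690; I≈-12.092456, D=e−e_prev≈-1.077503; u=3/4·(-1.268690)+1/4·(-12.092456)+1/4·(-1.077503)≈-4.244007; next y=-3/10·(-0.731310)+1/2·(-4.244007)≈-1.902610

0 -2 -2.500 0.000
1 -2 -0.938 -1.250
2 -2 -2.883 -0.094
3 -2 -1.421 -1.413
4 -2 -3.306 -0.286
5 -2 -1.852 -1.567
6 -2 -3.669 -0.456
7 -2 -2.225 -1.698
8 -2 -3.979 -0.603
9 -2 -2.548 -1.809
10 -2 -4.244 -0.731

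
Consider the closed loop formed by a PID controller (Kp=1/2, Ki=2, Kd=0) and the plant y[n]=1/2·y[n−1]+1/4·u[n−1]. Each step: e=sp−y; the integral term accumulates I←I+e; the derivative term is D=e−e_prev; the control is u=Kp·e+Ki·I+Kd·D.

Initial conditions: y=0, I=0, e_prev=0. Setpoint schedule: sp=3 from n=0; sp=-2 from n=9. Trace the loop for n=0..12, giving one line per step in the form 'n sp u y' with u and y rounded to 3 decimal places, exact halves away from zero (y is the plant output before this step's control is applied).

0 3 7.500 0.000
1 3 8.813 1.875
2 3 7.898 3.141
3 3 6.606 3.545
4 3 5.819 3.424
5 3 5.614 3.167
6 3 5.730 2.987
7 3 5.909 2.926
8 3 6.021 2.940
9 -2 -6.447 2.975
10 -2 -8.649 -0.124
11 -2 -7.150 -2.224
12 -2 -5.013 -2.900

(exact arithmetic carried between steps; '≈' marks a value shown rounded to 6 d.p. or computed from one; I and e_prev carry over from the previous line; the table rounds u and y to 3 d.p., halves away from zero)
n=0: y=0, sp=3, e=sp−y=3; I=3, D=e−e_prev=3; u=1/2·3+2·3+0·3=7.5; next y=1/2·0+1/4·7.5=1.875
n=1: y=1.875, sp=3, e=sp−y=1.125; I=4.125, D=e−e_prev=-1.875; u=1/2·1.125+2·4.125+0·(-1.875)=8.8125; next y=1/2·1.875+1/4·8.8125=3.140625
n=2: y=3.140625, sp=3, e=sp−y=-0.140625; I=3.984375, D=e−e_prev=-1.265625; u=1/2·(-0.140625)+2·3.984375+0·(-1.265625)≈7.898438; next y=1/2·3.140625+1/4·7.898438≈3.544922
n=3: y≈3.544922, sp=3, e=sp−y≈-0.544922; I≈3.439453, D=e−e_prev≈-0.404297; u=1/2·(-0.544922)+2·3.439453+0·(-0.404297)≈6.606445; next y=1/2·3.544922+1/4·6.606445≈3.424072
n=4: y≈3.424072, sp=3, e=sp−y≈-0.424072; I≈3.015381, D=e−e_prev≈0.120850; u=1/2·(-0.424072)+2·3.015381+0·0.120850≈5.818726; next y=1/2·3.424072+1/4·5.818726≈3.166718
n=5: y≈3.166718, sp=3, e=sp−y≈-0.166718; I≈2.848663, D=e−e_prev≈0.257355; u=1/2·(-0.166718)+2·2.848663+0·0.257355≈5.613968; next y=1/2·3.166718+1/4·5.613968≈2.986851
n=6: y≈2.986851, sp=3, e=sp−y≈0.013149; I≈2.861813, D=e−e_prev≈0.179867; u=1/2·0.013149+2·2.861813+0·0.179867≈5.730200; next y=1/2·2.986851+1/4·5.730200≈2.925975
n=7: y≈2.925975, sp=3, e=sp−y≈0.074025; I≈2.935837, D=e−e_prev≈0.060875; u=1/2·0.074025+2·2.935837+0·0.060875≈5.908687; next y=1/2·2.925975+1/4·5.908687≈2.940159
n=8: y≈2.940159, sp=3, e=sp−y≈0.059841; I≈2.995678, D=e−e_prev≈-0.014184; u=1/2·0.059841+2·2.995678+0·(-0.014184)≈6.021276; next y=1/2·2.940159+1/4·6.021276≈2.975399
n=9: y≈2.975399, sp=-2, e=sp−y≈-4.975399; I≈-1.979721, D=e−e_prev≈-5.035239; u=1/2·(-4.975399)+2·(-1.979721)+0·(-5.035239)≈-6.447141; next y=1/2·2.975399+1/4·(-6.447141)≈-0.124086
n=10: y≈-0.124086, sp=-2, e=sp−y≈-1.875914; I≈-3.855635, D=e−e_prev≈3.099485; u=1/2·(-1.875914)+2·(-3.855635)+0·3.099485≈-8.649227; next y=1/2·(-0.124086)+1/4·(-8.649227)≈-2.224350
n=11: y≈-2.224350, sp=-2, e=sp−y≈0.224350; I≈-3.631285, D=e−e_prev≈2.100264; u=1/2·0.224350+2·(-3.631285)+0·2.100264≈-7.150396; next y=1/2·(-2.224350)+1/4·(-7.150396)≈-2.899774
n=12: y≈-2.899774, sp=-2, e=sp−y≈0.899774; I≈-2.731511, D=e−e_prev≈0.675424; u=1/2·0.899774+2·(-2.731511)+0·0.675424≈-5.013136; next y=1/2·(-2.899774)+1/4·(-5.013136)≈-2.703171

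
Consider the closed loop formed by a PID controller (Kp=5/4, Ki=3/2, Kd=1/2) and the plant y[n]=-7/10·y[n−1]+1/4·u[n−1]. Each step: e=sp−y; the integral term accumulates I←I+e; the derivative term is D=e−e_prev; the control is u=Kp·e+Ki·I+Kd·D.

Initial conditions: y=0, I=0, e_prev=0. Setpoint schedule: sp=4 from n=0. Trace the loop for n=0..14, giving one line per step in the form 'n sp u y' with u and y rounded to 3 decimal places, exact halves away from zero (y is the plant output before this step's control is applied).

(exact arithmetic carried between steps; '≈' marks a value shown rounded to 6 d.p. or computed from one; I and e_prev carry over from the previous line; the table rounds u and y to 3 d.p., halves away from zero)
n=0: y=0, sp=4, e=sp−y=4; I=4, D=e−e_prev=4; u=5/4·4+3/2·4+1/2·4=13; next y=-7/10·0+1/4·13=3.25
n=1: y=3.25, sp=4, e=sp−y=0.75; I=4.75, D=e−e_prev=-3.25; u=5/4·0.75+3/2·4.75+1/2·(-3.25)=6.4375; next y=-7/10·3.25+1/4·6.4375=-0.665625
n=2: y=-0.665625, sp=4, e=sp−y=4.665625; I=9.415625, D=e−e_prev=3.915625; u=5/4·4.665625+3/2·9.415625+1/2·3.915625≈21.913281; next y=-7/10·(-0.665625)+1/4·21.913281≈5.944258
n=3: y≈5.944258, sp=4, e=sp−y≈-1.944258; I≈7.471367, D=e−e_prev≈-6.609883; u=5/4·(-1.944258)+3/2·7.471367+1/2·(-6.609883)≈5.471787; next y=-7/10·5.944258+1/4·5.471787≈-2.793034
n=4: y≈-2.793034, sp=4, e=sp−y≈6.793034; I≈14.264401, D=e−e_prev≈8.737292; u=5/4·6.793034+3/2·14.264401+1/2·8.737292≈34.256539; next y=-7/10·(-2.793034)+1/4·34.256539≈10.519258
n=5: y≈10.519258, sp=4, e=sp−y≈-6.519258; I≈7.745142, D=e−e_prev≈-13.312292; u=5/4·(-6.519258)+3/2·7.745142+1/2·(-13.312292)≈-3.187505; next y=-7/10·10.519258+1/4·(-3.187505)≈-8.160357
n=6: y≈-8.160357, sp=4, e=sp−y≈12.160357; I≈19.905500, D=e−e_prev≈18.679616; u=5/4·12.160357+3/2·19.905500+1/2·18.679616≈54.398504; next y=-7/10·(-8.160357)+1/4·54.398504≈19.311876
n=7: y≈19.311876, sp=4, e=sp−y≈-15.311876; I≈4.593624, D=e−e_prev≈-27.472233; u=5/4·(-15.311876)+3/2·4.593624+1/2·(-27.472233)≈-25.985526; next y=-7/10·19.311876+1/4·(-25.985526)≈-20.014695
n=8: y≈-20.014695, sp=4, e=sp−y≈24.014695; I≈28.608318, D=e−e_prev≈39.326571; u=5/4·24.014695+3/2·28.608318+1/2·39.326571≈92.594131; next y=-7/10·(-20.014695)+1/4·92.594131≈37.158819
n=9: y≈37.158819, sp=4, e=sp−y≈-33.158819; I≈-4.550501, D=e−e_prev≈-57.173514; u=5/4·(-33.158819)+3/2·(-4.550501)+1/2·(-57.173514)≈-76.861032; next y=-7/10·37.158819+1/4·(-76.861032)≈-45.226431
n=10: y≈-45.226431, sp=4, e=sp−y≈49.226431; I≈44.675931, D=e−e_prev≈82.385250; u=5/4·49.226431+3/2·44.675931+1/2·82.385250≈169.739560; next y=-7/10·(-45.226431)+1/4·169.739560≈74.093392
n=11: y≈74.093392, sp=4, e=sp−y≈-70.093392; I≈-25.417461, D=e−e_prev≈-119.319823; u=5/4·(-70.093392)+3/2·(-25.417461)+1/2·(-119.319823)≈-185.402844; next y=-7/10·74.093392+1/4·(-185.402844)≈-98.216085
n=12: y≈-98.216085, sp=4, e=sp−y≈102.216085; I≈76.798624, D=e−e_prev≈172.309477; u=5/4·102.216085+3/2·76.798624+1/2·172.309477≈329.122781; next y=-7/10·(-98.216085)+1/4·329.122781≈151.031955
n=13: y≈151.031955, sp=4, e=sp−y≈-147.031955; I≈-70.233331, D=e−e_prev≈-249.248040; u=5/4·(-147.031955)+3/2·(-70.233331)+1/2·(-249.248040)≈-413.763960; next y=-7/10·151.031955+1/4·(-413.763960)≈-209.163359
n=14: y≈-209.163359, sp=4, e=sp−y≈213.163359; I≈142.930028, D=e−e_prev≈360.195314; u=5/4·213.163359+3/2·142.930028+1/2·360.195314≈660.946896; next y=-7/10·(-209.163359)+1/4·660.946896≈311.651075

0 4 13.000 0.000
1 4 6.438 3.250
2 4 21.913 -0.666
3 4 5.472 5.944
4 4 34.257 -2.793
5 4 -3.188 10.519
6 4 54.399 -8.160
7 4 -25.986 19.312
8 4 92.594 -20.015
9 4 -76.861 37.159
10 4 169.740 -45.226
11 4 -185.403 74.093
12 4 329.123 -98.216
13 4 -413.764 151.032
14 4 660.947 -209.163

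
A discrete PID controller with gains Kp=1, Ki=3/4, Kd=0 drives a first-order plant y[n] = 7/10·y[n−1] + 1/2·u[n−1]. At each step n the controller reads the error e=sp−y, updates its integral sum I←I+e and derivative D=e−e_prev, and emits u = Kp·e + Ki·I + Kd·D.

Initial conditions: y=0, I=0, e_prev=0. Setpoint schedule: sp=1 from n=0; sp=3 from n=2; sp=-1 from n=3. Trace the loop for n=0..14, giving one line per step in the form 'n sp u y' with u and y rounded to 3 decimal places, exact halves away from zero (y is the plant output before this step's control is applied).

(exact arithmetic carried between steps; '≈' marks a value shown rounded to 6 d.p. or computed from one; I and e_prev carry over from the previous line; the table rounds u and y to 3 d.p., halves away from zero)
n=0: y=0, sp=1, e=sp−y=1; I=1, D=e−e_prev=1; u=1·1+3/4·1+0·1=1.75; next y=7/10·0+1/2·1.75=0.875
n=1: y=0.875, sp=1, e=sp−y=0.125; I=1.125, D=e−e_prev=-0.875; u=1·0.125+3/4·1.125+0·(-0.875)=0.96875; next y=7/10·0.875+1/2·0.96875=1.096875
n=2: y=1.096875, sp=3, e=sp−y=1.903125; I=3.028125, D=e−e_prev=1.778125; u=1·1.903125+3/4·3.028125+0·1.778125≈4.174219; next y=7/10·1.096875+1/2·4.174219≈2.854922
n=3: y≈2.854922, sp=-1, e=sp−y≈-3.854922; I≈-0.826797, D=e−e_prev≈-5.758047; u=1·(-3.854922)+3/4·(-0.826797)+0·(-5.758047)≈-4.475020; next y=7/10·2.854922+1/2·(-4.475020)≈-0.239064
n=4: y≈-0.239064, sp=-1, e=sp−y≈-0.760936; I≈-1.587732, D=e−e_prev≈3.093986; u=1·(-0.760936)+3/4·(-1.587732)+0·3.093986≈-1.951735; next y=7/10·(-0.239064)+1/2·(-1.951735)≈-1.143213
n=5: y≈-1.143213, sp=-1, e=sp−y≈0.143213; I≈-1.444520, D=e−e_prev≈0.904148; u=1·0.143213+3/4·(-1.444520)+0·0.904148≈-0.940177; next y=7/10·(-1.143213)+1/2·(-0.940177)≈-1.270337
n=6: y≈-1.270337, sp=-1, e=sp−y≈0.270337; I≈-1.174182, D=e−e_prev≈0.127125; u=1·0.270337+3/4·(-1.174182)+0·0.127125≈-0.610299; next y=7/10·(-1.270337)+1/2·(-0.610299)≈-1.194386
n=7: y≈-1.194386, sp=-1, e=sp−y≈0.194386; I≈-0.979797, D=e−e_prev≈-0.075952; u=1·0.194386+3/4·(-0.979797)+0·(-0.075952)≈-0.540461; next y=7/10·(-1.194386)+1/2·(-0.540461)≈-1.106301
n=8: y≈-1.106301, sp=-1, e=sp−y≈0.106301; I≈-0.873496, D=e−e_prev≈-0.088085; u=1·0.106301+3/4·(-0.873496)+0·(-0.088085)≈-0.548821; next y=7/10·(-1.106301)+1/2·(-0.548821)≈-1.048821
n=9: y≈-1.048821, sp=-1, e=sp−y≈0.048821; I≈-0.824675, D=e−e_prev≈-0.057480; u=1·0.048821+3/4·(-0.824675)+0·(-0.057480)≈-0.569685; next y=7/10·(-1.048821)+1/2·(-0.569685)≈-1.019017
n=10: y≈-1.019017, sp=-1, e=sp−y≈0.019017; I≈-0.805657, D=e−e_prev≈-0.029804; u=1·0.019017+3/4·(-0.805657)+0·(-0.029804)≈-0.585226; next y=7/10·(-1.019017)+1/2·(-0.585226)≈-1.005925
n=11: y≈-1.005925, sp=-1, e=sp−y≈0.005925; I≈-0.799732, D=e−e_prev≈-0.013092; u=1·0.005925+3/4·(-0.799732)+0·(-0.013092)≈-0.593874; next y=7/10·(-1.005925)+1/2·(-0.593874)≈-1.001085
n=12: y≈-1.001085, sp=-1, e=sp−y≈0.001085; I≈-0.798648, D=e−e_prev≈-0.004840; u=1·0.001085+3/4·(-0.798648)+0·(-0.004840)≈-0.597901; next y=7/10·(-1.001085)+1/2·(-0.597901)≈-0.999710
n=13: y≈-0.999710, sp=-1, e=sp−y≈-0.000290; I≈-0.798938, D=e−e_prev≈-0.001375; u=1·(-0.000290)+3/4·(-0.798938)+0·(-0.001375)≈-0.599494; next y=7/10·(-0.999710)+1/2·(-0.599494)≈-0.999544
n=14: y≈-0.999544, sp=-1, e=sp−y≈-0.000456; I≈-0.799394, D=e−e_prev≈-0.000166; u=1·(-0.000456)+3/4·(-0.799394)+0·(-0.000166)≈-0.600002; next y=7/10·(-0.999544)+1/2·(-0.600002)≈-0.999682

0 1 1.750 0.000
1 1 0.969 0.875
2 3 4.174 1.097
3 -1 -4.475 2.855
4 -1 -1.952 -0.239
5 -1 -0.940 -1.143
6 -1 -0.610 -1.270
7 -1 -0.540 -1.194
8 -1 -0.549 -1.106
9 -1 -0.570 -1.049
10 -1 -0.585 -1.019
11 -1 -0.594 -1.006
12 -1 -0.598 -1.001
13 -1 -0.599 -1.000
14 -1 -0.600 -1.000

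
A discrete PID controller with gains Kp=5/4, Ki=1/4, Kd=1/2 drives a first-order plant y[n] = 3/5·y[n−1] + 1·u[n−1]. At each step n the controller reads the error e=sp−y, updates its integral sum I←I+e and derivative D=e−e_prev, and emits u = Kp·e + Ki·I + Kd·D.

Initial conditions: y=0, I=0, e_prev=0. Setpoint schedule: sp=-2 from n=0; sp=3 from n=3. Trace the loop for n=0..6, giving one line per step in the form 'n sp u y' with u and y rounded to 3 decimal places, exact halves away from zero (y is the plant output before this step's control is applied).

0 -2 -4.000 0.000
1 -2 4.500 -4.000
2 -2 -9.200 2.100
3 3 22.905 -7.940
4 3 -34.042 18.141
5 3 57.810 -23.157
6 3 -90.446 43.916

(exact arithmetic carried between steps; '≈' marks a value shown rounded to 6 d.p. or computed from one; I and e_prev carry over from the previous line; the table rounds u and y to 3 d.p., halves away from zero)
n=0: y=0, sp=-2, e=sp−y=-2; I=-2, D=e−e_prev=-2; u=5/4·(-2)+1/4·(-2)+1/2·(-2)=-4; next y=3/5·0+1·(-4)=-4
n=1: y=-4, sp=-2, e=sp−y=2; I=0, D=e−e_prev=4; u=5/4·2+1/4·0+1/2·4=4.5; next y=3/5·(-4)+1·4.5=2.1
n=2: y=2.1, sp=-2, e=sp−y=-4.1; I=-4.1, D=e−e_prev=-6.1; u=5/4·(-4.1)+1/4·(-4.1)+1/2·(-6.1)=-9.2; next y=3/5·2.1+1·(-9.2)=-7.94
n=3: y=-7.94, sp=3, e=sp−y=10.94; I=6.84, D=e−e_prev=15.04; u=5/4·10.94+1/4·6.84+1/2·15.04=22.905; next y=3/5·(-7.94)+1·22.905=18.141
n=4: y=18.141, sp=3, e=sp−y=-15.141; I=-8.301, D=e−e_prev=-26.081; u=5/4·(-15.141)+1/4·(-8.301)+1/2·(-26.081)=-34.042; next y=3/5·18.141+1·(-34.042)=-23.1574
n=5: y=-23.1574, sp=3, e=sp−y=26.1574; I=17.8564, D=e−e_prev=41.2984; u=5/4·26.1574+1/4·17.8564+1/2·41.2984=57.81005; next y=3/5·(-23.1574)+1·57.81005=43.91561
n=6: y=43.91561, sp=3, e=sp−y=-40.91561; I=-23.05921, D=e−e_prev=-67.07301; u=5/4·(-40.91561)+1/4·(-23.05921)+1/2·(-67.07301)=-90.44582; next y=3/5·43.91561+1·(-90.44582)=-64.096454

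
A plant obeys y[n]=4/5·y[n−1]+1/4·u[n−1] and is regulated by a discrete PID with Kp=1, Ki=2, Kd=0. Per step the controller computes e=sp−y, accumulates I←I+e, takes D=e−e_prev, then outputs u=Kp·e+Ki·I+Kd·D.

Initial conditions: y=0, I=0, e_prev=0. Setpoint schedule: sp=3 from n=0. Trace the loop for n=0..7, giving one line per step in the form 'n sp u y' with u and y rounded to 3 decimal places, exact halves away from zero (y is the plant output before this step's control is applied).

(exact arithmetic carried between steps; '≈' marks a value shown rounded to 6 d.p. or computed from one; I and e_prev carry over from the previous line; the table rounds u and y to 3 d.p., halves away from zero)
n=0: y=0, sp=3, e=sp−y=3; I=3, D=e−e_prev=3; u=1·3+2·3+0·3=9; next y=4/5·0+1/4·9=2.25
n=1: y=2.25, sp=3, e=sp−y=0.75; I=3.75, D=e−e_prev=-2.25; u=1·0.75+2·3.75+0·(-2.25)=8.25; next y=4/5·2.25+1/4·8.25=3.8625
n=2: y=3.8625, sp=3, e=sp−y=-0.8625; I=2.8875, D=e−e_prev=-1.6125; u=1·(-0.8625)+2·2.8875+0·(-1.6125)=4.9125; next y=4/5·3.8625+1/4·4.9125=4.318125
n=3: y=4.318125, sp=3, e=sp−y=-1.318125; I=1.569375, D=e−e_prev=-0.455625; u=1·(-1.318125)+2·1.569375+0·(-0.455625)=1.820625; next y=4/5·4.318125+1/4·1.820625≈3.909656
n=4: y≈3.909656, sp=3, e=sp−y≈-0.909656; I≈0.659719, D=e−e_prev≈0.408469; u=1·(-0.909656)+2·0.659719+0·0.408469≈0.409781; next y=4/5·3.909656+1/4·0.409781≈3.230170
n=5: y≈3.230170, sp=3, e=sp−y≈-0.230170; I≈0.429548, D=e−e_prev≈0.679486; u=1·(-0.230170)+2·0.429548+0·0.679486≈0.628927; next y=4/5·3.230170+1/4·0.628927≈2.741368
n=6: y≈2.741368, sp=3, e=sp−y≈0.258632; I≈0.688181, D=e−e_prev≈0.488802; u=1·0.258632+2·0.688181+0·0.488802≈1.634993; next y=4/5·2.741368+1/4·1.634993≈2.601843
n=7: y≈2.601843, sp=3, e=sp−y≈0.398157; I≈1.086338, D=e−e_prev≈0.139525; u=1·0.398157+2·1.086338+0·0.139525≈2.570833; next y=4/5·2.601843+1/4·2.570833≈2.724182

0 3 9.000 0.000
1 3 8.250 2.250
2 3 4.913 3.863
3 3 1.821 4.318
4 3 0.410 3.910
5 3 0.629 3.230
6 3 1.635 2.741
7 3 2.571 2.602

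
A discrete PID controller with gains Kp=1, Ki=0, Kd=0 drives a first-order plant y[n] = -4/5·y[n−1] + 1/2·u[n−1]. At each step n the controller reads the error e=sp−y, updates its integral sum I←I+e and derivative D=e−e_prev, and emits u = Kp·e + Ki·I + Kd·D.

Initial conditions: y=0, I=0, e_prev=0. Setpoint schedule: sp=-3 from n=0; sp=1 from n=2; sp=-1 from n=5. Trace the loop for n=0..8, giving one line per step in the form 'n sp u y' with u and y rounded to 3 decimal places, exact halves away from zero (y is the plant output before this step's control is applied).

(exact arithmetic carried between steps; '≈' marks a value shown rounded to 6 d.p. or computed from one; I and e_prev carry over from the previous line; the table rounds u and y to 3 d.p., halves away from zero)
n=0: y=0, sp=-3, e=sp−y=-3; I=-3, D=e−e_prev=-3; u=1·(-3)+0·(-3)+0·(-3)=-3; next y=-4/5·0+1/2·(-3)=-1.5
n=1: y=-1.5, sp=-3, e=sp−y=-1.5; I=-4.5, D=e−e_prev=1.5; u=1·(-1.5)+0·(-4.5)+0·1.5=-1.5; next y=-4/5·(-1.5)+1/2·(-1.5)=0.45
n=2: y=0.45, sp=1, e=sp−y=0.55; I=-3.95, D=e−e_prev=2.05; u=1·0.55+0·(-3.95)+0·2.05=0.55; next y=-4/5·0.45+1/2·0.55=-0.085
n=3: y=-0.085, sp=1, e=sp−y=1.085; I=-2.865, D=e−e_prev=0.535; u=1·1.085+0·(-2.865)+0·0.535=1.085; next y=-4/5·(-0.085)+1/2·1.085=0.6105
n=4: y=0.6105, sp=1, e=sp−y=0.3895; I=-2.4755, D=e−e_prev=-0.6955; u=1·0.3895+0·(-2.4755)+0·(-0.6955)=0.3895; next y=-4/5·0.6105+1/2·0.3895=-0.29365
n=5: y=-0.29365, sp=-1, e=sp−y=-0.70635; I=-3.18185, D=e−e_prev=-1.09585; u=1·(-0.70635)+0·(-3.18185)+0·(-1.09585)=-0.70635; next y=-4/5·(-0.29365)+1/2·(-0.70635)=-0.118255
n=6: y=-0.118255, sp=-1, e=sp−y=-0.881745; I=-4.063595, D=e−e_prev=-0.175395; u=1·(-0.881745)+0·(-4.063595)+0·(-0.175395)=-0.881745; next y=-4/5·(-0.118255)+1/2·(-0.881745)≈-0.346269
n=7: y≈-0.346269, sp=-1, e=sp−y≈-0.653732; I≈-4.717327, D=e−e_prev≈0.228014; u=1·(-0.653732)+0·(-4.717327)+0·0.228014≈-0.653732; next y=-4/5·(-0.346269)+1/2·(-0.653732)≈-0.049851
n=8: y≈-0.049851, sp=-1, e=sp−y≈-0.950149; I≈-5.667476, D=e−e_prev≈-0.296418; u=1·(-0.950149)+0·(-5.667476)+0·(-0.296418)≈-0.950149; next y=-4/5·(-0.049851)+1/2·(-0.950149)≈-0.435194

0 -3 -3.000 0.000
1 -3 -1.500 -1.500
2 1 0.550 0.450
3 1 1.085 -0.085
4 1 0.390 0.611
5 -1 -0.706 -0.294
6 -1 -0.882 -0.118
7 -1 -0.654 -0.346
8 -1 -0.950 -0.050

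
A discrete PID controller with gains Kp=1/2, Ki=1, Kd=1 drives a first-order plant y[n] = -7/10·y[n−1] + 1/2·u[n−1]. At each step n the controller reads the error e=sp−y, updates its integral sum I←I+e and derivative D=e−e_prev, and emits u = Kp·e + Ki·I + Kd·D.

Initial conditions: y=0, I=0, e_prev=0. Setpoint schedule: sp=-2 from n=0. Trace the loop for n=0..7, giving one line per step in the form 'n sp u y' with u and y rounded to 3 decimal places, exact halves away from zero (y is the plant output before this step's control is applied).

0 -2 -5.000 0.000
1 -2 1.250 -2.500
2 -2 -12.938 2.375
3 -2 13.828 -8.131
4 -2 -42.390 12.606
5 -2 70.304 -30.019
6 -2 -159.763 56.165
7 -2 306.662 -119.197

(exact arithmetic carried between steps; '≈' marks a value shown rounded to 6 d.p. or computed from one; I and e_prev carry over from the previous line; the table rounds u and y to 3 d.p., halves away from zero)
n=0: y=0, sp=-2, e=sp−y=-2; I=-2, D=e−e_prev=-2; u=1/2·(-2)+1·(-2)+1·(-2)=-5; next y=-7/10·0+1/2·(-5)=-2.5
n=1: y=-2.5, sp=-2, e=sp−y=0.5; I=-1.5, D=e−e_prev=2.5; u=1/2·0.5+1·(-1.5)+1·2.5=1.25; next y=-7/10·(-2.5)+1/2·1.25=2.375
n=2: y=2.375, sp=-2, e=sp−y=-4.375; I=-5.875, D=e−e_prev=-4.875; u=1/2·(-4.375)+1·(-5.875)+1·(-4.875)=-12.9375; next y=-7/10·2.375+1/2·(-12.9375)=-8.13125
n=3: y=-8.13125, sp=-2, e=sp−y=6.13125; I=0.25625, D=e−e_prev=10.50625; u=1/2·6.13125+1·0.25625+1·10.50625=13.828125; next y=-7/10·(-8.13125)+1/2·13.828125≈12.605938
n=4: y≈12.605938, sp=-2, e=sp−y≈-14.605938; I≈-14.349688, D=e−e_prev≈-20.737188; u=1/2·(-14.605938)+1·(-14.349688)+1·(-20.737188)≈-42.389844; next y=-7/10·12.605938+1/2·(-42.389844)≈-30.019078
n=5: y≈-30.019078, sp=-2, e=sp−y≈28.019078; I≈13.669391, D=e−e_prev≈42.625016; u=1/2·28.019078+1·13.669391+1·42.625016≈70.303945; next y=-7/10·(-30.019078)+1/2·70.303945≈56.165327
n=6: y≈56.165327, sp=-2, e=sp−y≈-58.165327; I≈-44.495937, D=e−e_prev≈-86.184405; u=1/2·(-58.165327)+1·(-44.495937)+1·(-86.184405)≈-159.763006; next y=-7/10·56.165327+1/2·(-159.763006)≈-119.197232
n=7: y≈-119.197232, sp=-2, e=sp−y≈117.197232; I≈72.701295, D=e−e_prev≈175.362559; u=1/2·117.197232+1·72.701295+1·175.362559≈306.662471; next y=-7/10·(-119.197232)+1/2·306.662471≈236.769298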